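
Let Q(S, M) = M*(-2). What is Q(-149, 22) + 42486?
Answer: 42442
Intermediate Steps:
Q(S, M) = -2*M
Q(-149, 22) + 42486 = -2*22 + 42486 = -44 + 42486 = 42442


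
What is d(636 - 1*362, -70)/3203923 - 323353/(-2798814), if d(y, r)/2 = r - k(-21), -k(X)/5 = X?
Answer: 1035018528919/8967184547322 ≈ 0.11542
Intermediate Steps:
k(X) = -5*X
d(y, r) = -210 + 2*r (d(y, r) = 2*(r - (-5)*(-21)) = 2*(r - 1*105) = 2*(r - 105) = 2*(-105 + r) = -210 + 2*r)
d(636 - 1*362, -70)/3203923 - 323353/(-2798814) = (-210 + 2*(-70))/3203923 - 323353/(-2798814) = (-210 - 140)*(1/3203923) - 323353*(-1/2798814) = -350*1/3203923 + 323353/2798814 = -350/3203923 + 323353/2798814 = 1035018528919/8967184547322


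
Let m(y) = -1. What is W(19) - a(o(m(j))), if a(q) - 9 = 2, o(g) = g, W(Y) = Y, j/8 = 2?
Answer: 8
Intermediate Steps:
j = 16 (j = 8*2 = 16)
a(q) = 11 (a(q) = 9 + 2 = 11)
W(19) - a(o(m(j))) = 19 - 1*11 = 19 - 11 = 8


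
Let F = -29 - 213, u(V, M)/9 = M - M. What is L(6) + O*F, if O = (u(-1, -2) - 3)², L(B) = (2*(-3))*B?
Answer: -2214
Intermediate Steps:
u(V, M) = 0 (u(V, M) = 9*(M - M) = 9*0 = 0)
L(B) = -6*B
F = -242
O = 9 (O = (0 - 3)² = (-3)² = 9)
L(6) + O*F = -6*6 + 9*(-242) = -36 - 2178 = -2214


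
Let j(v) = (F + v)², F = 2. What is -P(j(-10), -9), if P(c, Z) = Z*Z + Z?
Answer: -72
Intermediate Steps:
j(v) = (2 + v)²
P(c, Z) = Z + Z² (P(c, Z) = Z² + Z = Z + Z²)
-P(j(-10), -9) = -(-9)*(1 - 9) = -(-9)*(-8) = -1*72 = -72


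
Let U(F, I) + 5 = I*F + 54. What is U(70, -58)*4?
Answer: -16044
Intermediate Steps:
U(F, I) = 49 + F*I (U(F, I) = -5 + (I*F + 54) = -5 + (F*I + 54) = -5 + (54 + F*I) = 49 + F*I)
U(70, -58)*4 = (49 + 70*(-58))*4 = (49 - 4060)*4 = -4011*4 = -16044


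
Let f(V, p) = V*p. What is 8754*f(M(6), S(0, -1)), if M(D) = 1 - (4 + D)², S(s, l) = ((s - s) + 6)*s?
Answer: 0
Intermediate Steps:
S(s, l) = 6*s (S(s, l) = (0 + 6)*s = 6*s)
8754*f(M(6), S(0, -1)) = 8754*((1 - (4 + 6)²)*(6*0)) = 8754*((1 - 1*10²)*0) = 8754*((1 - 1*100)*0) = 8754*((1 - 100)*0) = 8754*(-99*0) = 8754*0 = 0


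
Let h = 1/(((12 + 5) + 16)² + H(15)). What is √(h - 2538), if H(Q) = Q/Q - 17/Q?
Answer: I*√677054119287/16333 ≈ 50.379*I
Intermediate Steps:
H(Q) = 1 - 17/Q
h = 15/16333 (h = 1/(((12 + 5) + 16)² + (-17 + 15)/15) = 1/((17 + 16)² + (1/15)*(-2)) = 1/(33² - 2/15) = 1/(1089 - 2/15) = 1/(16333/15) = 15/16333 ≈ 0.00091839)
√(h - 2538) = √(15/16333 - 2538) = √(-41453139/16333) = I*√677054119287/16333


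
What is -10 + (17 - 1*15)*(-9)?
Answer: -28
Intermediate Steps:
-10 + (17 - 1*15)*(-9) = -10 + (17 - 15)*(-9) = -10 + 2*(-9) = -10 - 18 = -28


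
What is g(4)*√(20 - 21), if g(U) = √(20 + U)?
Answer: 2*I*√6 ≈ 4.899*I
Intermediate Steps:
g(4)*√(20 - 21) = √(20 + 4)*√(20 - 21) = √24*√(-1) = (2*√6)*I = 2*I*√6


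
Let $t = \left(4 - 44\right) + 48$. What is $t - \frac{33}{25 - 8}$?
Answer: $\frac{103}{17} \approx 6.0588$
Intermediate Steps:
$t = 8$ ($t = -40 + 48 = 8$)
$t - \frac{33}{25 - 8} = 8 - \frac{33}{25 - 8} = 8 - \frac{33}{17} = \frac{103}{17}$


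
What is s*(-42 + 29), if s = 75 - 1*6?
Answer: -897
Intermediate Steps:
s = 69 (s = 75 - 6 = 69)
s*(-42 + 29) = 69*(-42 + 29) = 69*(-13) = -897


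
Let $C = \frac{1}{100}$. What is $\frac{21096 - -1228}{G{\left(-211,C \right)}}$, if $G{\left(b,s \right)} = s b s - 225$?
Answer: $- \frac{223240000}{2250211} \approx -99.208$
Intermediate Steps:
$C = \frac{1}{100} \approx 0.01$
$G{\left(b,s \right)} = -225 + b s^{2}$ ($G{\left(b,s \right)} = b s s - 225 = b s^{2} - 225 = -225 + b s^{2}$)
$\frac{21096 - -1228}{G{\left(-211,C \right)}} = \frac{21096 - -1228}{-225 - \frac{211}{10000}} = \frac{21096 + 1228}{-225 - \frac{211}{10000}} = \frac{22324}{-225 - \frac{211}{10000}} = \frac{22324}{- \frac{2250211}{10000}} = 22324 \left(- \frac{10000}{2250211}\right) = - \frac{223240000}{2250211}$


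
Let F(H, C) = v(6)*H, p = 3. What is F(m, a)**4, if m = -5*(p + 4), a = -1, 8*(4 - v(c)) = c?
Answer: 42859350625/256 ≈ 1.6742e+8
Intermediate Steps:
v(c) = 4 - c/8
m = -35 (m = -5*(3 + 4) = -5*7 = -35)
F(H, C) = 13*H/4 (F(H, C) = (4 - 1/8*6)*H = (4 - 3/4)*H = 13*H/4)
F(m, a)**4 = ((13/4)*(-35))**4 = (-455/4)**4 = 42859350625/256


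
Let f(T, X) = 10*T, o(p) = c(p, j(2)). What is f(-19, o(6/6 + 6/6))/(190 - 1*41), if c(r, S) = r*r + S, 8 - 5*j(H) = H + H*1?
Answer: -190/149 ≈ -1.2752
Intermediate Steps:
j(H) = 8/5 - 2*H/5 (j(H) = 8/5 - (H + H*1)/5 = 8/5 - (H + H)/5 = 8/5 - 2*H/5)
c(r, S) = S + r² (c(r, S) = r² + S = S + r²)
o(p) = ⅘ + p² (o(p) = (8/5 - ⅖*2) + p² = (8/5 - ⅘) + p² = ⅘ + p²)
f(-19, o(6/6 + 6/6))/(190 - 1*41) = (10*(-19))/(190 - 1*41) = -190/(190 - 41) = -190/149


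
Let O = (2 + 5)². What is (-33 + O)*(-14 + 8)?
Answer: -96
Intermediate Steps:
O = 49 (O = 7² = 49)
(-33 + O)*(-14 + 8) = (-33 + 49)*(-14 + 8) = 16*(-6) = -96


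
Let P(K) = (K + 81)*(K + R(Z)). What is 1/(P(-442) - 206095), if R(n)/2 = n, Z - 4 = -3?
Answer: -1/47255 ≈ -2.1162e-5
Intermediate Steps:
Z = 1 (Z = 4 - 3 = 1)
R(n) = 2*n
P(K) = (2 + K)*(81 + K) (P(K) = (K + 81)*(K + 2*1) = (81 + K)*(K + 2) = (81 + K)*(2 + K) = (2 + K)*(81 + K))
1/(P(-442) - 206095) = 1/((162 + (-442)**2 + 83*(-442)) - 206095) = 1/((162 + 195364 - 36686) - 206095) = 1/(158840 - 206095) = 1/(-47255) = -1/47255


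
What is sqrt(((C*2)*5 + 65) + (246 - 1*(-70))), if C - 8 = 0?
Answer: sqrt(461) ≈ 21.471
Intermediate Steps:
C = 8 (C = 8 + 0 = 8)
sqrt(((C*2)*5 + 65) + (246 - 1*(-70))) = sqrt(((8*2)*5 + 65) + (246 - 1*(-70))) = sqrt((16*5 + 65) + (246 + 70)) = sqrt((80 + 65) + 316) = sqrt(145 + 316) = sqrt(461)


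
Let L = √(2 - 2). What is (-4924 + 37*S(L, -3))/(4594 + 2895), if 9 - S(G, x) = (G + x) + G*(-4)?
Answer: -4480/7489 ≈ -0.59821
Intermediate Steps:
L = 0 (L = √0 = 0)
S(G, x) = 9 - x + 3*G (S(G, x) = 9 - ((G + x) + G*(-4)) = 9 - ((G + x) - 4*G) = 9 - (x - 3*G) = 9 + (-x + 3*G) = 9 - x + 3*G)
(-4924 + 37*S(L, -3))/(4594 + 2895) = (-4924 + 37*(9 - 1*(-3) + 3*0))/(4594 + 2895) = (-4924 + 37*(9 + 3 + 0))/7489 = (-4924 + 37*12)*(1/7489) = (-4924 + 444)*(1/7489) = -4480*1/7489 = -4480/7489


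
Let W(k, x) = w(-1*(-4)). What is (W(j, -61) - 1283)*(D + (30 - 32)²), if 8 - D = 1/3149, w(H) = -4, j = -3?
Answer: -48631869/3149 ≈ -15444.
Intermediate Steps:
W(k, x) = -4
D = 25191/3149 (D = 8 - 1/3149 = 25191/3149 ≈ 7.9997)
(W(j, -61) - 1283)*(D + (30 - 32)²) = (-4 - 1283)*(25191/3149 + (30 - 32)²) = -1287*(25191/3149 + (-2)²) = -1287*(25191/3149 + 4) = -1287*37787/3149 = -48631869/3149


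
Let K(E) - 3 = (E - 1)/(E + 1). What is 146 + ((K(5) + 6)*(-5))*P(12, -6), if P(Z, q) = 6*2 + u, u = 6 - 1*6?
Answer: -434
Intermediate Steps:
K(E) = 3 + (-1 + E)/(1 + E) (K(E) = 3 + (E - 1)/(E + 1) = 3 + (-1 + E)/(1 + E))
u = 0 (u = 6 - 6 = 0)
P(Z, q) = 12 (P(Z, q) = 6*2 + 0 = 12 + 0 = 12)
146 + ((K(5) + 6)*(-5))*P(12, -6) = 146 + ((2*(1 + 2*5)/(1 + 5) + 6)*(-5))*12 = 146 + ((2*(1 + 10)/6 + 6)*(-5))*12 = 146 + ((2*(⅙)*11 + 6)*(-5))*12 = 146 + ((11/3 + 6)*(-5))*12 = 146 + ((29/3)*(-5))*12 = 146 - 145/3*12 = 146 - 580 = -434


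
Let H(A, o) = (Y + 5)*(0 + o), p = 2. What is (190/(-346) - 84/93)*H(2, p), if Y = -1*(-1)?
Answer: -93468/5363 ≈ -17.428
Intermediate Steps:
Y = 1
H(A, o) = 6*o (H(A, o) = (1 + 5)*(0 + o) = 6*o)
(190/(-346) - 84/93)*H(2, p) = (190/(-346) - 84/93)*(6*2) = (190*(-1/346) - 84*1/93)*12 = (-95/173 - 28/31)*12 = -7789/5363*12 = -93468/5363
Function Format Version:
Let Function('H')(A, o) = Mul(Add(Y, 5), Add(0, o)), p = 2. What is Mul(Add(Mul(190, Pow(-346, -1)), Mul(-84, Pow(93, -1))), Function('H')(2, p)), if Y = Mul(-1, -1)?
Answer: Rational(-93468, 5363) ≈ -17.428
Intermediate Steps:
Y = 1
Function('H')(A, o) = Mul(6, o) (Function('H')(A, o) = Mul(Add(1, 5), Add(0, o)) = Mul(6, o))
Mul(Add(Mul(190, Pow(-346, -1)), Mul(-84, Pow(93, -1))), Function('H')(2, p)) = Mul(Add(Mul(190, Pow(-346, -1)), Mul(-84, Pow(93, -1))), Mul(6, 2)) = Mul(Add(Mul(190, Rational(-1, 346)), Mul(-84, Rational(1, 93))), 12) = Mul(Add(Rational(-95, 173), Rational(-28, 31)), 12) = Mul(Rational(-7789, 5363), 12) = Rational(-93468, 5363)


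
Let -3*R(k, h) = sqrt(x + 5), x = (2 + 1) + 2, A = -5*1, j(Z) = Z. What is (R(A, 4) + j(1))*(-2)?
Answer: -2 + 2*sqrt(10)/3 ≈ 0.10819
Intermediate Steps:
A = -5
x = 5 (x = 3 + 2 = 5)
R(k, h) = -sqrt(10)/3 (R(k, h) = -sqrt(5 + 5)/3 = -sqrt(10)/3)
(R(A, 4) + j(1))*(-2) = (-sqrt(10)/3 + 1)*(-2) = (1 - sqrt(10)/3)*(-2) = -2 + 2*sqrt(10)/3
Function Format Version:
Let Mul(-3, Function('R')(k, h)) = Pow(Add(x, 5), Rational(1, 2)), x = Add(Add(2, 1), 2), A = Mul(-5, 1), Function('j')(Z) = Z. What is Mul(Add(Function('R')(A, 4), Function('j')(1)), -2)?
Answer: Add(-2, Mul(Rational(2, 3), Pow(10, Rational(1, 2)))) ≈ 0.10819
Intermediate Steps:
A = -5
x = 5 (x = Add(3, 2) = 5)
Function('R')(k, h) = Mul(Rational(-1, 3), Pow(10, Rational(1, 2))) (Function('R')(k, h) = Mul(Rational(-1, 3), Pow(Add(5, 5), Rational(1, 2))) = Mul(Rational(-1, 3), Pow(10, Rational(1, 2))))
Mul(Add(Function('R')(A, 4), Function('j')(1)), -2) = Mul(Add(Mul(Rational(-1, 3), Pow(10, Rational(1, 2))), 1), -2) = Mul(Add(1, Mul(Rational(-1, 3), Pow(10, Rational(1, 2)))), -2) = Add(-2, Mul(Rational(2, 3), Pow(10, Rational(1, 2))))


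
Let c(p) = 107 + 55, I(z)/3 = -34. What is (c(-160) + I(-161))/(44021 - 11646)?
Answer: 12/6475 ≈ 0.0018533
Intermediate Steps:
I(z) = -102 (I(z) = 3*(-34) = -102)
c(p) = 162
(c(-160) + I(-161))/(44021 - 11646) = (162 - 102)/(44021 - 11646) = 60/32375 = 60*(1/32375) = 12/6475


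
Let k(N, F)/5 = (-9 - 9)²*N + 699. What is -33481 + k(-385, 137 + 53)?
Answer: -653686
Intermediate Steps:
k(N, F) = 3495 + 1620*N (k(N, F) = 5*((-9 - 9)²*N + 699) = 5*((-18)²*N + 699) = 5*(324*N + 699) = 5*(699 + 324*N) = 3495 + 1620*N)
-33481 + k(-385, 137 + 53) = -33481 + (3495 + 1620*(-385)) = -33481 + (3495 - 623700) = -33481 - 620205 = -653686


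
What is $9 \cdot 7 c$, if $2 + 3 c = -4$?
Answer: $-126$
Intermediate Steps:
$c = -2$ ($c = - \frac{2}{3} + \frac{1}{3} \left(-4\right) = - \frac{2}{3} - \frac{4}{3} = -2$)
$9 \cdot 7 c = 9 \cdot 7 \left(-2\right) = 63 \left(-2\right) = -126$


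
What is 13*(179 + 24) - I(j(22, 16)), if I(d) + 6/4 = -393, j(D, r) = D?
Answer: 6067/2 ≈ 3033.5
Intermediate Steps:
I(d) = -789/2 (I(d) = -3/2 - 393 = -789/2)
13*(179 + 24) - I(j(22, 16)) = 13*(179 + 24) - 1*(-789/2) = 13*203 + 789/2 = 2639 + 789/2 = 6067/2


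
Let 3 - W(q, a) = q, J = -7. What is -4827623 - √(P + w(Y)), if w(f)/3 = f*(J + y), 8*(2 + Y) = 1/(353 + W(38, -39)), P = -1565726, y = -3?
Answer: -4827623 - I*√70367293234/212 ≈ -4.8276e+6 - 1251.3*I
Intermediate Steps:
W(q, a) = 3 - q
Y = -5087/2544 (Y = -2 + 1/(8*(353 + (3 - 1*38))) = -2 + 1/(8*(353 + (3 - 38))) = -2 + 1/(8*(353 - 35)) = -2 + (⅛)/318 = -2 + (⅛)*(1/318) = -2 + 1/2544 = -5087/2544 ≈ -1.9996)
w(f) = -30*f (w(f) = 3*(f*(-7 - 3)) = 3*(f*(-10)) = 3*(-10*f) = -30*f)
-4827623 - √(P + w(Y)) = -4827623 - √(-1565726 - 30*(-5087/2544)) = -4827623 - √(-1565726 + 25435/424) = -4827623 - √(-663842389/424) = -4827623 - I*√70367293234/212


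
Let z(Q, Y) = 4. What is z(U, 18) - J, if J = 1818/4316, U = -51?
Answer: 7723/2158 ≈ 3.5788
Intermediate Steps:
J = 909/2158 (J = 1818*(1/4316) = 909/2158 ≈ 0.42122)
z(U, 18) - J = 4 - 1*909/2158 = 4 - 909/2158 = 7723/2158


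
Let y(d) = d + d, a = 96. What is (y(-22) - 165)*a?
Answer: -20064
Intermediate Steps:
y(d) = 2*d
(y(-22) - 165)*a = (2*(-22) - 165)*96 = (-44 - 165)*96 = -209*96 = -20064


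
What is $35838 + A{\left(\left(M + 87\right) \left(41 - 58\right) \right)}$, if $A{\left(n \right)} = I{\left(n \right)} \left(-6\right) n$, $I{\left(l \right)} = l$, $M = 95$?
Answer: $-57401178$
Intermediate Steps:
$A{\left(n \right)} = - 6 n^{2}$ ($A{\left(n \right)} = n \left(-6\right) n = - 6 n n = - 6 n^{2}$)
$35838 + A{\left(\left(M + 87\right) \left(41 - 58\right) \right)} = 35838 - 6 \left(\left(95 + 87\right) \left(41 - 58\right)\right)^{2} = 35838 - 6 \left(182 \left(-17\right)\right)^{2} = 35838 - 6 \left(-3094\right)^{2} = 35838 - 57437016 = -57401178$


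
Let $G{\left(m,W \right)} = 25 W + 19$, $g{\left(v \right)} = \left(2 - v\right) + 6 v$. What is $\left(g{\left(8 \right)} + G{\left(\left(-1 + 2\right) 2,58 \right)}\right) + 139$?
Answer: $1650$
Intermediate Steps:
$g{\left(v \right)} = 2 + 5 v$
$G{\left(m,W \right)} = 19 + 25 W$
$\left(g{\left(8 \right)} + G{\left(\left(-1 + 2\right) 2,58 \right)}\right) + 139 = \left(\left(2 + 5 \cdot 8\right) + \left(19 + 25 \cdot 58\right)\right) + 139 = \left(\left(2 + 40\right) + \left(19 + 1450\right)\right) + 139 = \left(42 + 1469\right) + 139 = 1511 + 139 = 1650$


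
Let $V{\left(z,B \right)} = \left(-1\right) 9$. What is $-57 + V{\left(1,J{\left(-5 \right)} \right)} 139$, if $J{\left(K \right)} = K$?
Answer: $-1308$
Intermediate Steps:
$V{\left(z,B \right)} = -9$
$-57 + V{\left(1,J{\left(-5 \right)} \right)} 139 = -57 - 1251 = -1308$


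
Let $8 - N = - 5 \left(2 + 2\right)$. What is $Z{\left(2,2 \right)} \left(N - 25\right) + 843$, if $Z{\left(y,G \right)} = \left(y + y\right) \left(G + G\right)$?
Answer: $891$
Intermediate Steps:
$N = 28$ ($N = 8 - - 5 \left(2 + 2\right) = 8 - \left(-5\right) 4 = 8 - -20 = 8 + 20 = 28$)
$Z{\left(y,G \right)} = 4 G y$ ($Z{\left(y,G \right)} = 2 y 2 G = 4 G y$)
$Z{\left(2,2 \right)} \left(N - 25\right) + 843 = 4 \cdot 2 \cdot 2 \left(28 - 25\right) + 843 = 16 \cdot 3 + 843 = 48 + 843 = 891$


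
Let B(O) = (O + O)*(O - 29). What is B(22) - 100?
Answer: -408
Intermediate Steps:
B(O) = 2*O*(-29 + O) (B(O) = (2*O)*(-29 + O) = 2*O*(-29 + O))
B(22) - 100 = 2*22*(-29 + 22) - 100 = 2*22*(-7) - 100 = -308 - 100 = -408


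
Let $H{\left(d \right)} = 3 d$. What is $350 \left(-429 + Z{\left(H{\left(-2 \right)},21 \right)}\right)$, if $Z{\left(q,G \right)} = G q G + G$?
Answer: $-1068900$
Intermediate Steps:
$Z{\left(q,G \right)} = G + q G^{2}$ ($Z{\left(q,G \right)} = q G^{2} + G = G + q G^{2}$)
$350 \left(-429 + Z{\left(H{\left(-2 \right)},21 \right)}\right) = 350 \left(-429 + 21 \left(1 + 21 \cdot 3 \left(-2\right)\right)\right) = 350 \left(-429 + 21 \left(1 + 21 \left(-6\right)\right)\right) = 350 \left(-429 + 21 \left(1 - 126\right)\right) = 350 \left(-429 + 21 \left(-125\right)\right) = 350 \left(-429 - 2625\right) = 350 \left(-3054\right) = -1068900$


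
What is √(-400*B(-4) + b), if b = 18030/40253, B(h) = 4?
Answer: I*√2591760652810/40253 ≈ 39.994*I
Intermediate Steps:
b = 18030/40253 (b = 18030*(1/40253) = 18030/40253 ≈ 0.44792)
√(-400*B(-4) + b) = √(-400*4 + 18030/40253) = √(-1600 + 18030/40253) = √(-64386770/40253) = I*√2591760652810/40253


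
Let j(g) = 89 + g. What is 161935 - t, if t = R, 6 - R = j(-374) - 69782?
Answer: 91862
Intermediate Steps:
R = 70073 (R = 6 - ((89 - 374) - 69782) = 6 - (-285 - 69782) = 6 - 1*(-70067) = 6 + 70067 = 70073)
t = 70073
161935 - t = 161935 - 1*70073 = 161935 - 70073 = 91862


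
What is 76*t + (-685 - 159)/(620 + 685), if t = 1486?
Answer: 147380636/1305 ≈ 1.1294e+5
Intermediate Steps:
76*t + (-685 - 159)/(620 + 685) = 76*1486 + (-685 - 159)/(620 + 685) = 112936 - 844/1305 = 147380636/1305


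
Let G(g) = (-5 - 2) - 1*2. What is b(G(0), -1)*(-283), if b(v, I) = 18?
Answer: -5094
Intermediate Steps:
G(g) = -9 (G(g) = -7 - 2 = -9)
b(G(0), -1)*(-283) = 18*(-283) = -5094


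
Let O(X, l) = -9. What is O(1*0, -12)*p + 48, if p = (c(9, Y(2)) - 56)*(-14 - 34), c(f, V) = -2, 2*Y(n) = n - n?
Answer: -25008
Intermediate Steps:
Y(n) = 0 (Y(n) = (n - n)/2 = (1/2)*0 = 0)
p = 2784 (p = (-2 - 56)*(-14 - 34) = -58*(-48) = 2784)
O(1*0, -12)*p + 48 = -9*2784 + 48 = -25056 + 48 = -25008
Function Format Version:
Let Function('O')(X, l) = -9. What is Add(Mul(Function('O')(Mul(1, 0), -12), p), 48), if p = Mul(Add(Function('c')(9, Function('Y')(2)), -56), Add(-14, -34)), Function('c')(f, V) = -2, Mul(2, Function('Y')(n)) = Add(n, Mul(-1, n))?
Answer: -25008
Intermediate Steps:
Function('Y')(n) = 0 (Function('Y')(n) = Mul(Rational(1, 2), Add(n, Mul(-1, n))) = Mul(Rational(1, 2), 0) = 0)
p = 2784 (p = Mul(Add(-2, -56), Add(-14, -34)) = Mul(-58, -48) = 2784)
Add(Mul(Function('O')(Mul(1, 0), -12), p), 48) = Add(Mul(-9, 2784), 48) = Add(-25056, 48) = -25008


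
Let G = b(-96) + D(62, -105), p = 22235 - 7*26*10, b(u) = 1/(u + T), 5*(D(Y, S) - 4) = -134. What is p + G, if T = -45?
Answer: 14376496/705 ≈ 20392.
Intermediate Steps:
D(Y, S) = -114/5 (D(Y, S) = 4 + (⅕)*(-134) = 4 - 134/5 = -114/5)
b(u) = 1/(-45 + u) (b(u) = 1/(u - 45) = 1/(-45 + u))
p = 20415 (p = 22235 - 182*10 = 22235 - 1*1820 = 22235 - 1820 = 20415)
G = -16079/705 (G = 1/(-45 - 96) - 114/5 = 1/(-141) - 114/5 = -1/141 - 114/5 = -16079/705 ≈ -22.807)
p + G = 20415 - 16079/705 = 14376496/705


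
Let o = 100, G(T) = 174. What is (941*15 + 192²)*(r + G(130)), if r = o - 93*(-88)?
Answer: 431180382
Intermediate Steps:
r = 8284 (r = 100 - 93*(-88) = 100 + 8184 = 8284)
(941*15 + 192²)*(r + G(130)) = (941*15 + 192²)*(8284 + 174) = (14115 + 36864)*8458 = 50979*8458 = 431180382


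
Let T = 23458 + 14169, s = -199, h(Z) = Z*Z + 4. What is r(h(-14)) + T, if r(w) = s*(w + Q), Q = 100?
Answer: -22073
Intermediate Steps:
h(Z) = 4 + Z**2 (h(Z) = Z**2 + 4 = 4 + Z**2)
r(w) = -19900 - 199*w (r(w) = -199*(w + 100) = -199*(100 + w) = -19900 - 199*w)
T = 37627
r(h(-14)) + T = (-19900 - 199*(4 + (-14)**2)) + 37627 = (-19900 - 199*(4 + 196)) + 37627 = (-19900 - 199*200) + 37627 = (-19900 - 39800) + 37627 = -59700 + 37627 = -22073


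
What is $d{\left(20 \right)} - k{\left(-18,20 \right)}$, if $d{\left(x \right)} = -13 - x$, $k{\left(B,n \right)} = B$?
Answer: $-15$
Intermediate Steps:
$d{\left(20 \right)} - k{\left(-18,20 \right)} = \left(-13 - 20\right) - -18 = \left(-13 - 20\right) + 18 = -33 + 18 = -15$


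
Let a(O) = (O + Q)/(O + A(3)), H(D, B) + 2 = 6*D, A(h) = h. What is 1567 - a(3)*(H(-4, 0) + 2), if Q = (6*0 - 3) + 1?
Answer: 1571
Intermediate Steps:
H(D, B) = -2 + 6*D
Q = -2 (Q = (0 - 3) + 1 = -3 + 1 = -2)
a(O) = (-2 + O)/(3 + O) (a(O) = (O - 2)/(O + 3) = (-2 + O)/(3 + O))
1567 - a(3)*(H(-4, 0) + 2) = 1567 - (-2 + 3)/(3 + 3)*((-2 + 6*(-4)) + 2) = 1567 - 1/6*((-2 - 24) + 2) = 1567 - (⅙)*1*(-26 + 2) = 1567 - (-24)/6 = 1567 - 1*(-4) = 1567 + 4 = 1571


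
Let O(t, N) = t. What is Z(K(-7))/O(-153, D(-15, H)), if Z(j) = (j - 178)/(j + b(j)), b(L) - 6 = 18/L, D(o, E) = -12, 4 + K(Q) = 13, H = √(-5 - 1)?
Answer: 169/2601 ≈ 0.064975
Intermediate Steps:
H = I*√6 (H = √(-6) = I*√6 ≈ 2.4495*I)
K(Q) = 9 (K(Q) = -4 + 13 = 9)
b(L) = 6 + 18/L
Z(j) = (-178 + j)/(6 + j + 18/j) (Z(j) = (j - 178)/(j + (6 + 18/j)) = (-178 + j)/(6 + j + 18/j))
Z(K(-7))/O(-153, D(-15, H)) = (9*(-178 + 9)/(18 + 9² + 6*9))/(-153) = (9*(-169)/(18 + 81 + 54))*(-1/153) = (9*(-169)/153)*(-1/153) = (9*(1/153)*(-169))*(-1/153) = -169/17*(-1/153) = 169/2601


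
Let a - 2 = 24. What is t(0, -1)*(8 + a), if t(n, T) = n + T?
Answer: -34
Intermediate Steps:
t(n, T) = T + n
a = 26 (a = 2 + 24 = 26)
t(0, -1)*(8 + a) = (-1 + 0)*(8 + 26) = -1*34 = -34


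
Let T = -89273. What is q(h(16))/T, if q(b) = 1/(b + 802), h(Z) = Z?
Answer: -1/73025314 ≈ -1.3694e-8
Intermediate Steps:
q(b) = 1/(802 + b)
q(h(16))/T = 1/((802 + 16)*(-89273)) = -1/89273/818 = (1/818)*(-1/89273) = -1/73025314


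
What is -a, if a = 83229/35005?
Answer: -83229/35005 ≈ -2.3776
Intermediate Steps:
a = 83229/35005 (a = 83229*(1/35005) = 83229/35005 ≈ 2.3776)
-a = -1*83229/35005 = -83229/35005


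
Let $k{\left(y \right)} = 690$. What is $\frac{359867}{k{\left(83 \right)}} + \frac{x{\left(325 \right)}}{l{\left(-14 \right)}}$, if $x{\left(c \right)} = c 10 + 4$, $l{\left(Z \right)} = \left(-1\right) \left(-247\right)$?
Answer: $\frac{91132409}{170430} \approx 534.72$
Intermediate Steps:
$l{\left(Z \right)} = 247$
$x{\left(c \right)} = 4 + 10 c$ ($x{\left(c \right)} = 10 c + 4 = 4 + 10 c$)
$\frac{359867}{k{\left(83 \right)}} + \frac{x{\left(325 \right)}}{l{\left(-14 \right)}} = \frac{359867}{690} + \frac{4 + 10 \cdot 325}{247} = 359867 \cdot \frac{1}{690} + \left(4 + 3250\right) \frac{1}{247} = \frac{359867}{690} + 3254 \cdot \frac{1}{247} = \frac{359867}{690} + \frac{3254}{247} = \frac{91132409}{170430}$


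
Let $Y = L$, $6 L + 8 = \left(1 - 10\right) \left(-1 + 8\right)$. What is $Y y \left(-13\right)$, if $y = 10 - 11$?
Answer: $- \frac{923}{6} \approx -153.83$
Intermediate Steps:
$y = -1$ ($y = 10 - 11 = -1$)
$L = - \frac{71}{6}$ ($L = - \frac{4}{3} + \frac{\left(1 - 10\right) \left(-1 + 8\right)}{6} = - \frac{4}{3} + \frac{\left(-9\right) 7}{6} = - \frac{4}{3} + \frac{1}{6} \left(-63\right) = - \frac{4}{3} - \frac{21}{2} = - \frac{71}{6} \approx -11.833$)
$Y = - \frac{71}{6} \approx -11.833$
$Y y \left(-13\right) = \left(- \frac{71}{6}\right) \left(-1\right) \left(-13\right) = \frac{71}{6} \left(-13\right) = - \frac{923}{6}$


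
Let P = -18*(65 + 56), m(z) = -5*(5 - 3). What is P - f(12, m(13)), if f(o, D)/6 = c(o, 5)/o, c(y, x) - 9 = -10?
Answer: -4355/2 ≈ -2177.5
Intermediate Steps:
m(z) = -10 (m(z) = -5*2 = -10)
c(y, x) = -1 (c(y, x) = 9 - 10 = -1)
f(o, D) = -6/o (f(o, D) = 6*(-1/o) = -6/o)
P = -2178 (P = -18*121 = -2178)
P - f(12, m(13)) = -2178 - (-6)/12 = -2178 - 1*(-½) = -2178 + ½ = -4355/2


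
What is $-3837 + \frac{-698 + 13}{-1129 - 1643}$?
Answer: $- \frac{10635479}{2772} \approx -3836.8$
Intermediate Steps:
$-3837 + \frac{-698 + 13}{-1129 - 1643} = -3837 - \frac{685}{-2772} = -3837 - - \frac{685}{2772} = -3837 + \frac{685}{2772} = - \frac{10635479}{2772}$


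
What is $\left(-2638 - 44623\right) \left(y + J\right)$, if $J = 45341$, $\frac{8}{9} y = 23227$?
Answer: $- \frac{27022469231}{8} \approx -3.3778 \cdot 10^{9}$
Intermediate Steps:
$y = \frac{209043}{8}$ ($y = \frac{9}{8} \cdot 23227 = \frac{209043}{8} \approx 26130.0$)
$\left(-2638 - 44623\right) \left(y + J\right) = \left(-2638 - 44623\right) \left(\frac{209043}{8} + 45341\right) = \left(-47261\right) \frac{571771}{8} = - \frac{27022469231}{8}$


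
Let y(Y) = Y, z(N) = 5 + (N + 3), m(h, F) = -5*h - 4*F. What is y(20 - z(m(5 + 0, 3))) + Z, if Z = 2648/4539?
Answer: 225059/4539 ≈ 49.583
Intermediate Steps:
z(N) = 8 + N (z(N) = 5 + (3 + N) = 8 + N)
Z = 2648/4539 (Z = 2648*(1/4539) = 2648/4539 ≈ 0.58339)
y(20 - z(m(5 + 0, 3))) + Z = (20 - (8 + (-5*(5 + 0) - 4*3))) + 2648/4539 = (20 - (8 + (-5*5 - 12))) + 2648/4539 = (20 - (8 + (-25 - 12))) + 2648/4539 = (20 - (8 - 37)) + 2648/4539 = (20 - 1*(-29)) + 2648/4539 = (20 + 29) + 2648/4539 = 49 + 2648/4539 = 225059/4539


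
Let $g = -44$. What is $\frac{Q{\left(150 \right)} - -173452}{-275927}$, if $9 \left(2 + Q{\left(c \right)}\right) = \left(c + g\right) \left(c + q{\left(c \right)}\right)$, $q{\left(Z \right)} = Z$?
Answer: $- \frac{530950}{827781} \approx -0.64141$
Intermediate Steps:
$Q{\left(c \right)} = -2 + \frac{2 c \left(-44 + c\right)}{9}$ ($Q{\left(c \right)} = -2 + \frac{\left(c - 44\right) \left(c + c\right)}{9} = -2 + \frac{\left(-44 + c\right) 2 c}{9} = -2 + \frac{2 c \left(-44 + c\right)}{9}$)
$\frac{Q{\left(150 \right)} - -173452}{-275927} = \frac{\left(-2 - \frac{4400}{3} + \frac{2 \cdot 150^{2}}{9}\right) - -173452}{-275927} = \left(\left(-2 - \frac{4400}{3} + \frac{2}{9} \cdot 22500\right) + 173452\right) \left(- \frac{1}{275927}\right) = \left(\left(-2 - \frac{4400}{3} + 5000\right) + 173452\right) \left(- \frac{1}{275927}\right) = \left(\frac{10594}{3} + 173452\right) \left(- \frac{1}{275927}\right) = \frac{530950}{3} \left(- \frac{1}{275927}\right) = - \frac{530950}{827781}$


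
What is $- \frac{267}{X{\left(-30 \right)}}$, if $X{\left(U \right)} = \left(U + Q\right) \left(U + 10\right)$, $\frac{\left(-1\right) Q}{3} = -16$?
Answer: $\frac{89}{120} \approx 0.74167$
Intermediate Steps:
$Q = 48$ ($Q = \left(-3\right) \left(-16\right) = 48$)
$X{\left(U \right)} = \left(10 + U\right) \left(48 + U\right)$ ($X{\left(U \right)} = \left(U + 48\right) \left(U + 10\right) = \left(48 + U\right) \left(10 + U\right) = \left(10 + U\right) \left(48 + U\right)$)
$- \frac{267}{X{\left(-30 \right)}} = - \frac{267}{480 + \left(-30\right)^{2} + 58 \left(-30\right)} = - \frac{267}{480 + 900 - 1740} = - \frac{267}{-360} = \left(-267\right) \left(- \frac{1}{360}\right) = \frac{89}{120}$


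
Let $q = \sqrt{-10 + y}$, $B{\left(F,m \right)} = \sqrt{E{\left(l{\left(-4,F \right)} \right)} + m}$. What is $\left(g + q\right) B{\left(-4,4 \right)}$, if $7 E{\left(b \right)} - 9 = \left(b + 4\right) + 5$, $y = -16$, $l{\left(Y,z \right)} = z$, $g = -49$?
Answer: $\sqrt{6} \left(-49 + i \sqrt{26}\right) \approx -120.03 + 12.49 i$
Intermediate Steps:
$E{\left(b \right)} = \frac{18}{7} + \frac{b}{7}$ ($E{\left(b \right)} = \frac{9}{7} + \frac{\left(b + 4\right) + 5}{7} = \frac{9}{7} + \frac{\left(4 + b\right) + 5}{7} = \frac{9}{7} + \frac{9 + b}{7} = \frac{9}{7} + \left(\frac{9}{7} + \frac{b}{7}\right) = \frac{18}{7} + \frac{b}{7}$)
$B{\left(F,m \right)} = \sqrt{\frac{18}{7} + m + \frac{F}{7}}$ ($B{\left(F,m \right)} = \sqrt{\left(\frac{18}{7} + \frac{F}{7}\right) + m} = \sqrt{\frac{18}{7} + m + \frac{F}{7}}$)
$q = i \sqrt{26}$ ($q = \sqrt{-10 - 16} = \sqrt{-26} = i \sqrt{26} \approx 5.099 i$)
$\left(g + q\right) B{\left(-4,4 \right)} = \left(-49 + i \sqrt{26}\right) \frac{\sqrt{126 + 7 \left(-4\right) + 49 \cdot 4}}{7} = \left(-49 + i \sqrt{26}\right) \frac{\sqrt{126 - 28 + 196}}{7} = \left(-49 + i \sqrt{26}\right) \frac{\sqrt{294}}{7} = \left(-49 + i \sqrt{26}\right) \frac{7 \sqrt{6}}{7} = \left(-49 + i \sqrt{26}\right) \sqrt{6} = \sqrt{6} \left(-49 + i \sqrt{26}\right)$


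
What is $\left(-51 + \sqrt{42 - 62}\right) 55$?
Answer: $-2805 + 110 i \sqrt{5} \approx -2805.0 + 245.97 i$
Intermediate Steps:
$\left(-51 + \sqrt{42 - 62}\right) 55 = \left(-51 + \sqrt{-20}\right) 55 = \left(-51 + 2 i \sqrt{5}\right) 55 = -2805 + 110 i \sqrt{5}$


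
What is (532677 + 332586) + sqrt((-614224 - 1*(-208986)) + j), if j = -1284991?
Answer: 865263 + I*sqrt(1690229) ≈ 8.6526e+5 + 1300.1*I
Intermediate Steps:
(532677 + 332586) + sqrt((-614224 - 1*(-208986)) + j) = (532677 + 332586) + sqrt((-614224 - 1*(-208986)) - 1284991) = 865263 + sqrt((-614224 + 208986) - 1284991) = 865263 + sqrt(-405238 - 1284991) = 865263 + sqrt(-1690229) = 865263 + I*sqrt(1690229)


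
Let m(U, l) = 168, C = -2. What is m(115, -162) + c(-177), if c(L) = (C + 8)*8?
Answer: 216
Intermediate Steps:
c(L) = 48 (c(L) = (-2 + 8)*8 = 6*8 = 48)
m(115, -162) + c(-177) = 168 + 48 = 216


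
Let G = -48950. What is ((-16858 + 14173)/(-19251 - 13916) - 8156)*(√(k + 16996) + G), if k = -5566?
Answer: 13241335614650/33167 - 811522101*√1270/33167 ≈ 3.9836e+8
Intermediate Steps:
((-16858 + 14173)/(-19251 - 13916) - 8156)*(√(k + 16996) + G) = ((-16858 + 14173)/(-19251 - 13916) - 8156)*(√(-5566 + 16996) - 48950) = (-2685/(-33167) - 8156)*(√11430 - 48950) = (-2685*(-1/33167) - 8156)*(3*√1270 - 48950) = (2685/33167 - 8156)*(-48950 + 3*√1270) = -270507367*(-48950 + 3*√1270)/33167 = 13241335614650/33167 - 811522101*√1270/33167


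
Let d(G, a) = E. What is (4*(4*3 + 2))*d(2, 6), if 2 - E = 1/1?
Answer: 56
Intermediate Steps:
E = 1 (E = 2 - 1/1 = 2 - 1 = 1)
d(G, a) = 1
(4*(4*3 + 2))*d(2, 6) = (4*(4*3 + 2))*1 = (4*(12 + 2))*1 = (4*14)*1 = 56*1 = 56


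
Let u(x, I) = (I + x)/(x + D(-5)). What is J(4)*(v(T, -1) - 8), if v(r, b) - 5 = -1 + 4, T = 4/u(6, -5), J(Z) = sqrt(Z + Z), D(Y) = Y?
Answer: 0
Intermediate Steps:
u(x, I) = (I + x)/(-5 + x) (u(x, I) = (I + x)/(x - 5) = (I + x)/(-5 + x))
J(Z) = sqrt(2)*sqrt(Z) (J(Z) = sqrt(2*Z) = sqrt(2)*sqrt(Z))
T = 4 (T = 4/(((-5 + 6)/(-5 + 6))) = 4/((1/1)) = 4/((1*1)) = 4/1 = 4*1 = 4)
v(r, b) = 8 (v(r, b) = 5 + (-1 + 4) = 5 + 3 = 8)
J(4)*(v(T, -1) - 8) = (sqrt(2)*sqrt(4))*(8 - 8) = (sqrt(2)*2)*0 = (2*sqrt(2))*0 = 0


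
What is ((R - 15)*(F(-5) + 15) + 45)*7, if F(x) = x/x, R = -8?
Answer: -2261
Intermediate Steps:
F(x) = 1
((R - 15)*(F(-5) + 15) + 45)*7 = ((-8 - 15)*(1 + 15) + 45)*7 = (-23*16 + 45)*7 = (-368 + 45)*7 = -323*7 = -2261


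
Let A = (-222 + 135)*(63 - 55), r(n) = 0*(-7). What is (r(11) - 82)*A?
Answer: 57072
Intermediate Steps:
r(n) = 0
A = -696 (A = -87*8 = -696)
(r(11) - 82)*A = (0 - 82)*(-696) = -82*(-696) = 57072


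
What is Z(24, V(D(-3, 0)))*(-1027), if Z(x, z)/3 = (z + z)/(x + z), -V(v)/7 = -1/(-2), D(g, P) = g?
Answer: 43134/41 ≈ 1052.0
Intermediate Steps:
V(v) = -7/2 (V(v) = -(-7)/(-2) = -(-7)*(-1)/2 = -7*1/2 = -7/2)
Z(x, z) = 6*z/(x + z) (Z(x, z) = 3*((z + z)/(x + z)) = 3*((2*z)/(x + z)) = 3*(2*z/(x + z)) = 6*z/(x + z))
Z(24, V(D(-3, 0)))*(-1027) = (6*(-7/2)/(24 - 7/2))*(-1027) = (6*(-7/2)/(41/2))*(-1027) = (6*(-7/2)*(2/41))*(-1027) = -42/41*(-1027) = 43134/41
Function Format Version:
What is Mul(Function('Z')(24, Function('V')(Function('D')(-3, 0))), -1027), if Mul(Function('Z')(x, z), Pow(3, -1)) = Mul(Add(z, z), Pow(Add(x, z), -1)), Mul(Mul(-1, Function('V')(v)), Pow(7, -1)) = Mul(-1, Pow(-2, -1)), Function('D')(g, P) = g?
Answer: Rational(43134, 41) ≈ 1052.0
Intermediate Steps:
Function('V')(v) = Rational(-7, 2) (Function('V')(v) = Mul(-7, Mul(-1, Pow(-2, -1))) = Mul(-7, Mul(-1, Rational(-1, 2))) = Mul(-7, Rational(1, 2)) = Rational(-7, 2))
Function('Z')(x, z) = Mul(6, z, Pow(Add(x, z), -1)) (Function('Z')(x, z) = Mul(3, Mul(Add(z, z), Pow(Add(x, z), -1))) = Mul(3, Mul(Mul(2, z), Pow(Add(x, z), -1))) = Mul(3, Mul(2, z, Pow(Add(x, z), -1))) = Mul(6, z, Pow(Add(x, z), -1)))
Mul(Function('Z')(24, Function('V')(Function('D')(-3, 0))), -1027) = Mul(Mul(6, Rational(-7, 2), Pow(Add(24, Rational(-7, 2)), -1)), -1027) = Mul(Mul(6, Rational(-7, 2), Pow(Rational(41, 2), -1)), -1027) = Mul(Mul(6, Rational(-7, 2), Rational(2, 41)), -1027) = Mul(Rational(-42, 41), -1027) = Rational(43134, 41)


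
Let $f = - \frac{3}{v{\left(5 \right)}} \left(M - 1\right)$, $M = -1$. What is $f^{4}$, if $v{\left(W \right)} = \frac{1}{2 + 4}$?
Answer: $1679616$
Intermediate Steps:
$v{\left(W \right)} = \frac{1}{6}$
$f = 36$ ($f = - 3 \frac{1}{\frac{1}{6}} \left(-1 - 1\right) = \left(-3\right) 6 \left(-1 - 1\right) = \left(-18\right) \left(-2\right) = 36$)
$f^{4} = 36^{4} = 1679616$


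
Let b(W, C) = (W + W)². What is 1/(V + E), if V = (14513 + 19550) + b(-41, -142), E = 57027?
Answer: 1/97814 ≈ 1.0223e-5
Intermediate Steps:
b(W, C) = 4*W² (b(W, C) = (2*W)² = 4*W²)
V = 40787 (V = (14513 + 19550) + 4*(-41)² = 34063 + 4*1681 = 34063 + 6724 = 40787)
1/(V + E) = 1/(40787 + 57027) = 1/97814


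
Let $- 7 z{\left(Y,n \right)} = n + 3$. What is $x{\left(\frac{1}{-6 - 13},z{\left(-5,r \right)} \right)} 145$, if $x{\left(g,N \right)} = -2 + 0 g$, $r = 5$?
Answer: $-290$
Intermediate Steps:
$z{\left(Y,n \right)} = - \frac{3}{7} - \frac{n}{7}$ ($z{\left(Y,n \right)} = - \frac{n + 3}{7} = - \frac{3 + n}{7} = - \frac{3}{7} - \frac{n}{7}$)
$x{\left(g,N \right)} = -2$ ($x{\left(g,N \right)} = -2 + 0 = -2$)
$x{\left(\frac{1}{-6 - 13},z{\left(-5,r \right)} \right)} 145 = \left(-2\right) 145 = -290$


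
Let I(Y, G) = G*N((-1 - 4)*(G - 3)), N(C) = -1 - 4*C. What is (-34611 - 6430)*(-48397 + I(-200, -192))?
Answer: -28753119395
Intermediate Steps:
I(Y, G) = G*(-61 + 20*G) (I(Y, G) = G*(-1 - 4*(-1 - 4)*(G - 3)) = G*(-1 - (-20)*(-3 + G)) = G*(-1 - 4*(15 - 5*G)) = G*(-1 + (-60 + 20*G)) = G*(-61 + 20*G))
(-34611 - 6430)*(-48397 + I(-200, -192)) = (-34611 - 6430)*(-48397 - 192*(-61 + 20*(-192))) = -41041*(-48397 - 192*(-61 - 3840)) = -41041*(-48397 - 192*(-3901)) = -41041*(-48397 + 748992) = -41041*700595 = -28753119395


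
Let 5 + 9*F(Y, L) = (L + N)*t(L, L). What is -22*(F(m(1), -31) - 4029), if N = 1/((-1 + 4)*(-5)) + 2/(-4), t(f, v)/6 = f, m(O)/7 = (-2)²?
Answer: 3343406/45 ≈ 74298.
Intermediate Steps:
m(O) = 28 (m(O) = 7*(-2)² = 7*4 = 28)
t(f, v) = 6*f
N = -17/30 (N = -⅕/3 + 2*(-¼) = (⅓)*(-⅕) - ½ = -1/15 - ½ = -17/30 ≈ -0.56667)
F(Y, L) = -5/9 + 2*L*(-17/30 + L)/3 (F(Y, L) = -5/9 + ((L - 17/30)*(6*L))/9 = -5/9 + ((-17/30 + L)*(6*L))/9 = -5/9 + (6*L*(-17/30 + L))/9 = -5/9 + 2*L*(-17/30 + L)/3)
-22*(F(m(1), -31) - 4029) = -22*((-5/9 - 17/45*(-31) + (⅔)*(-31)²) - 4029) = -22*((-5/9 + 527/45 + (⅔)*961) - 4029) = -22*((-5/9 + 527/45 + 1922/3) - 4029) = -22*(29332/45 - 4029) = -22*(-151973/45) = 3343406/45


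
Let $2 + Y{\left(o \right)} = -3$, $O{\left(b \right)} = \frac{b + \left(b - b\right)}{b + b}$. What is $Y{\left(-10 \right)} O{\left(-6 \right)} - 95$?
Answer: $- \frac{195}{2} \approx -97.5$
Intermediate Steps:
$O{\left(b \right)} = \frac{1}{2}$ ($O{\left(b \right)} = \frac{b + 0}{2 b} = b \frac{1}{2 b} = \frac{1}{2}$)
$Y{\left(o \right)} = -5$ ($Y{\left(o \right)} = -2 - 3 = -5$)
$Y{\left(-10 \right)} O{\left(-6 \right)} - 95 = \left(-5\right) \frac{1}{2} - 95 = - \frac{5}{2} - 95 = - \frac{195}{2}$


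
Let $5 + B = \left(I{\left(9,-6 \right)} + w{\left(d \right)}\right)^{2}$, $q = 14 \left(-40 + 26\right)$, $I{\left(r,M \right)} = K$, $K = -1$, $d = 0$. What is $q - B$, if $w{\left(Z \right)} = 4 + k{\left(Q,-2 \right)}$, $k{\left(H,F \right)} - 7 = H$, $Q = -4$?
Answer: $-227$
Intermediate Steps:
$k{\left(H,F \right)} = 7 + H$
$I{\left(r,M \right)} = -1$
$w{\left(Z \right)} = 7$ ($w{\left(Z \right)} = 4 + \left(7 - 4\right) = 4 + 3 = 7$)
$q = -196$ ($q = 14 \left(-14\right) = -196$)
$B = 31$ ($B = -5 + \left(-1 + 7\right)^{2} = -5 + 6^{2} = -5 + 36 = 31$)
$q - B = -196 - 31 = -227$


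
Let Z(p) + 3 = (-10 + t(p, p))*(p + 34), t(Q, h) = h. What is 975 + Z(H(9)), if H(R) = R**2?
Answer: 9137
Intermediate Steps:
Z(p) = -3 + (-10 + p)*(34 + p) (Z(p) = -3 + (-10 + p)*(p + 34) = -3 + (-10 + p)*(34 + p))
975 + Z(H(9)) = 975 + (-343 + (9**2)**2 + 24*9**2) = 975 + (-343 + 81**2 + 24*81) = 975 + (-343 + 6561 + 1944) = 975 + 8162 = 9137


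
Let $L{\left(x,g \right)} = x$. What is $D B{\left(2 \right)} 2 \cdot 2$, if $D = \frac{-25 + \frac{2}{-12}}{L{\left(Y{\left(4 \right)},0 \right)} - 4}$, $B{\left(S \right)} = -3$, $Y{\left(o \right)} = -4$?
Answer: $- \frac{151}{4} \approx -37.75$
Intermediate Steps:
$D = \frac{151}{48}$ ($D = \frac{-25 + \frac{2}{-12}}{-4 - 4} = \frac{-25 + 2 \left(- \frac{1}{12}\right)}{-8} = \left(-25 - \frac{1}{6}\right) \left(- \frac{1}{8}\right) = \left(- \frac{151}{6}\right) \left(- \frac{1}{8}\right) = \frac{151}{48} \approx 3.1458$)
$D B{\left(2 \right)} 2 \cdot 2 = \frac{151 \left(-3\right) 2 \cdot 2}{48} = \frac{151 \left(\left(-6\right) 2\right)}{48} = \frac{151}{48} \left(-12\right) = - \frac{151}{4}$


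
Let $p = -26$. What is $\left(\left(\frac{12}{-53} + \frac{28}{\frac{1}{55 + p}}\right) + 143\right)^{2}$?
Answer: $\frac{2560663609}{2809} \approx 9.1159 \cdot 10^{5}$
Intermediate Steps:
$\left(\left(\frac{12}{-53} + \frac{28}{\frac{1}{55 + p}}\right) + 143\right)^{2} = \left(\left(\frac{12}{-53} + \frac{28}{\frac{1}{55 - 26}}\right) + 143\right)^{2} = \left(\left(12 \left(- \frac{1}{53}\right) + \frac{28}{\frac{1}{29}}\right) + 143\right)^{2} = \left(\left(- \frac{12}{53} + 28 \frac{1}{\frac{1}{29}}\right) + 143\right)^{2} = \left(\left(- \frac{12}{53} + 28 \cdot 29\right) + 143\right)^{2} = \left(\left(- \frac{12}{53} + 812\right) + 143\right)^{2} = \left(\frac{43024}{53} + 143\right)^{2} = \left(\frac{50603}{53}\right)^{2} = \frac{2560663609}{2809}$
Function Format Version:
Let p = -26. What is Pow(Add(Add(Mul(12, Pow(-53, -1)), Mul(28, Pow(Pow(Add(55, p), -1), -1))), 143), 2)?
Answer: Rational(2560663609, 2809) ≈ 9.1159e+5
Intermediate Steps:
Pow(Add(Add(Mul(12, Pow(-53, -1)), Mul(28, Pow(Pow(Add(55, p), -1), -1))), 143), 2) = Pow(Add(Add(Mul(12, Pow(-53, -1)), Mul(28, Pow(Pow(Add(55, -26), -1), -1))), 143), 2) = Pow(Add(Add(Mul(12, Rational(-1, 53)), Mul(28, Pow(Pow(29, -1), -1))), 143), 2) = Pow(Add(Add(Rational(-12, 53), Mul(28, Pow(Rational(1, 29), -1))), 143), 2) = Pow(Add(Add(Rational(-12, 53), Mul(28, 29)), 143), 2) = Pow(Add(Add(Rational(-12, 53), 812), 143), 2) = Pow(Add(Rational(43024, 53), 143), 2) = Pow(Rational(50603, 53), 2) = Rational(2560663609, 2809)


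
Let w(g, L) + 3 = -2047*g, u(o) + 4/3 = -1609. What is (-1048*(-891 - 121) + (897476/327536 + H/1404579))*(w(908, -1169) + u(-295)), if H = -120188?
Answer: -499086109715403119815/252960147 ≈ -1.9730e+12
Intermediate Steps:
u(o) = -4831/3 (u(o) = -4/3 - 1609 = -4831/3)
w(g, L) = -3 - 2047*g
(-1048*(-891 - 121) + (897476/327536 + H/1404579))*(w(908, -1169) + u(-295)) = (-1048*(-891 - 121) + (897476/327536 - 120188/1404579))*((-3 - 2047*908) - 4831/3) = (-1048*(-1012) + (897476*(1/327536) - 120188*1/1404579))*((-3 - 1858676) - 4831/3) = (1060576 + (224369/81884 - 120188/1404579))*(-1858679 - 4831/3) = (1060576 + 27754773769/10455686076)*(-5580868/3) = (11089077470513545/10455686076)*(-5580868/3) = -499086109715403119815/252960147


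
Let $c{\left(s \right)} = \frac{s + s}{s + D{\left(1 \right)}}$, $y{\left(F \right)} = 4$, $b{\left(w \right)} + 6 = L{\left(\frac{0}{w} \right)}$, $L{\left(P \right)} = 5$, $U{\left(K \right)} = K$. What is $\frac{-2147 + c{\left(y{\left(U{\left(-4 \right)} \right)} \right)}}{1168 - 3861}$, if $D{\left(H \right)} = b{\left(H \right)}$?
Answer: $\frac{6433}{8079} \approx 0.79626$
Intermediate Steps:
$b{\left(w \right)} = -1$ ($b{\left(w \right)} = -6 + 5 = -1$)
$D{\left(H \right)} = -1$
$c{\left(s \right)} = \frac{2 s}{-1 + s}$ ($c{\left(s \right)} = \frac{s + s}{s - 1} = \frac{2 s}{-1 + s}$)
$\frac{-2147 + c{\left(y{\left(U{\left(-4 \right)} \right)} \right)}}{1168 - 3861} = \frac{-2147 + 2 \cdot 4 \frac{1}{-1 + 4}}{1168 - 3861} = \frac{-2147 + 2 \cdot 4 \cdot \frac{1}{3}}{-2693} = \left(-2147 + 2 \cdot 4 \cdot \frac{1}{3}\right) \left(- \frac{1}{2693}\right) = \left(-2147 + \frac{8}{3}\right) \left(- \frac{1}{2693}\right) = \left(- \frac{6433}{3}\right) \left(- \frac{1}{2693}\right) = \frac{6433}{8079}$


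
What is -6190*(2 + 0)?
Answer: -12380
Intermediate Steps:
-6190*(2 + 0) = -6190*2 = -1238*10 = -12380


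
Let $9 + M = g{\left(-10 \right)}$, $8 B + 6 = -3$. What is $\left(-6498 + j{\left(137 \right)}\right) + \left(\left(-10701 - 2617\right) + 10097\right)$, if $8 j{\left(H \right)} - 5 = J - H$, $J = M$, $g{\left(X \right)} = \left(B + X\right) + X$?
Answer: $- \frac{623313}{64} \approx -9739.3$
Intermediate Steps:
$B = - \frac{9}{8}$ ($B = - \frac{3}{4} + \frac{1}{8} \left(-3\right) = - \frac{3}{4} - \frac{3}{8} = - \frac{9}{8} \approx -1.125$)
$g{\left(X \right)} = - \frac{9}{8} + 2 X$ ($g{\left(X \right)} = \left(- \frac{9}{8} + X\right) + X = - \frac{9}{8} + 2 X$)
$M = - \frac{241}{8}$ ($M = -9 + \left(- \frac{9}{8} + 2 \left(-10\right)\right) = -9 - \frac{169}{8} = - \frac{241}{8} \approx -30.125$)
$J = - \frac{241}{8} \approx -30.125$
$j{\left(H \right)} = - \frac{201}{64} - \frac{H}{8}$ ($j{\left(H \right)} = \frac{5}{8} + \frac{- \frac{241}{8} - H}{8} = \frac{5}{8} - \left(\frac{241}{64} + \frac{H}{8}\right) = - \frac{201}{64} - \frac{H}{8}$)
$\left(-6498 + j{\left(137 \right)}\right) + \left(\left(-10701 - 2617\right) + 10097\right) = \left(-6498 - \frac{1297}{64}\right) + \left(\left(-10701 - 2617\right) + 10097\right) = \left(-6498 - \frac{1297}{64}\right) + \left(-13318 + 10097\right) = \left(-6498 - \frac{1297}{64}\right) - 3221 = - \frac{417169}{64} - 3221 = - \frac{623313}{64}$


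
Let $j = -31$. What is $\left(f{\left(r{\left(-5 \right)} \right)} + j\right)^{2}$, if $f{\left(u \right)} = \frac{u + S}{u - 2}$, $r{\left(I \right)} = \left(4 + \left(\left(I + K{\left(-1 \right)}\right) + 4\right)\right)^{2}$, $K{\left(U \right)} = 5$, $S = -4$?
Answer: $\frac{866761}{961} \approx 901.94$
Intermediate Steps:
$r{\left(I \right)} = \left(13 + I\right)^{2}$ ($r{\left(I \right)} = \left(4 + \left(\left(I + 5\right) + 4\right)\right)^{2} = \left(4 + \left(\left(5 + I\right) + 4\right)\right)^{2} = \left(4 + \left(9 + I\right)\right)^{2} = \left(13 + I\right)^{2}$)
$f{\left(u \right)} = \frac{-4 + u}{-2 + u}$ ($f{\left(u \right)} = \frac{u - 4}{u - 2} = \frac{-4 + u}{-2 + u}$)
$\left(f{\left(r{\left(-5 \right)} \right)} + j\right)^{2} = \left(\frac{-4 + \left(13 - 5\right)^{2}}{-2 + \left(13 - 5\right)^{2}} - 31\right)^{2} = \left(\frac{-4 + 8^{2}}{-2 + 8^{2}} - 31\right)^{2} = \left(\frac{-4 + 64}{-2 + 64} - 31\right)^{2} = \left(\frac{1}{62} \cdot 60 - 31\right)^{2} = \left(\frac{30}{31} - 31\right)^{2} = \left(- \frac{931}{31}\right)^{2} = \frac{866761}{961}$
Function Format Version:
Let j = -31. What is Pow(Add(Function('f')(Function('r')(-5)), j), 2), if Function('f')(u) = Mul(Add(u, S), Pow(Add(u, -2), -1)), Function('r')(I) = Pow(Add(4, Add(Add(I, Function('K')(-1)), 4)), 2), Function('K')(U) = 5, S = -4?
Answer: Rational(866761, 961) ≈ 901.94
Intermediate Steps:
Function('r')(I) = Pow(Add(13, I), 2) (Function('r')(I) = Pow(Add(4, Add(Add(I, 5), 4)), 2) = Pow(Add(4, Add(Add(5, I), 4)), 2) = Pow(Add(4, Add(9, I)), 2) = Pow(Add(13, I), 2))
Function('f')(u) = Mul(Pow(Add(-2, u), -1), Add(-4, u)) (Function('f')(u) = Mul(Add(u, -4), Pow(Add(u, -2), -1)) = Mul(Add(-4, u), Pow(Add(-2, u), -1)) = Mul(Pow(Add(-2, u), -1), Add(-4, u)))
Pow(Add(Function('f')(Function('r')(-5)), j), 2) = Pow(Add(Mul(Pow(Add(-2, Pow(Add(13, -5), 2)), -1), Add(-4, Pow(Add(13, -5), 2))), -31), 2) = Pow(Add(Mul(Pow(Add(-2, Pow(8, 2)), -1), Add(-4, Pow(8, 2))), -31), 2) = Pow(Add(Mul(Pow(Add(-2, 64), -1), Add(-4, 64)), -31), 2) = Pow(Add(Mul(Pow(62, -1), 60), -31), 2) = Pow(Add(Mul(Rational(1, 62), 60), -31), 2) = Pow(Add(Rational(30, 31), -31), 2) = Pow(Rational(-931, 31), 2) = Rational(866761, 961)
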